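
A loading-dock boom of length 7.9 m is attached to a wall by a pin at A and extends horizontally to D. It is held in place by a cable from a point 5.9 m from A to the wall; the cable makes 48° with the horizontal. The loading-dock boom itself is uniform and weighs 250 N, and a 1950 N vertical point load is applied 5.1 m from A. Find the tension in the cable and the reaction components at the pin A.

ΣM about A: T·sin48°·5.9 − 250·3.95 − 1950·5.1 = 0 → T = 10932.5/(5.9·0.743145) = 2493.41 ≈ 2493 N.
ΣF_x = 0: A_x − T·cos48° = 0 → A_x = 2493.41 × 0.669131 = 1668 N.
ΣF_y = 0: A_y + T·sin48° − 250 − 1950 = 0 → A_y = 2200 − 2493.41 × 0.743145 = 347.0 N.

T = 2493 N, A_x = 1668 N, A_y = 347.0 N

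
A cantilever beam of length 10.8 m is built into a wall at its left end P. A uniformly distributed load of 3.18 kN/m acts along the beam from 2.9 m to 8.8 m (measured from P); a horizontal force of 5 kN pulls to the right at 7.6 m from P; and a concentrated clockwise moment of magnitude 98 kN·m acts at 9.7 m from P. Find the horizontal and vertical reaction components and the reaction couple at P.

Resultant of the distributed load: 3.18 × 5.9 = 18.762 kN at 5.85 m from P.
ΣF_x = 0: P_x + 5 = 0 → P_x = -5.000 kN.
ΣF_y = 0: P_y − 3.18·5.9 = 0 → P_y = 18.76 kN.
ΣM about P: M_P − (3.18·5.9)·5.85 − 98 = 0 → M_P = 207.8 kN·m.

P_x = -5.000 kN, P_y = 18.76 kN, M_P = 207.8 kN·m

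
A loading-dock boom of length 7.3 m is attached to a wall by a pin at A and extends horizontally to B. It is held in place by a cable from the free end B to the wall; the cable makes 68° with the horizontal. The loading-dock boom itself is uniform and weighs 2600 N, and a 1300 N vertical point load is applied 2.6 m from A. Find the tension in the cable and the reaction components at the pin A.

T = 1901 N, A_x = 712.3 N, A_y = 2137 N

ΣM about A: T·sin68°·7.3 − 2600·3.65 − 1300·2.6 = 0 → T = 12870/(7.3·0.927184) = 1901.47 ≈ 1901 N.
ΣF_x = 0: A_x − T·cos68° = 0 → A_x = 1901.47 × 0.374607 = 712.3 N.
ΣF_y = 0: A_y + T·sin68° − 2600 − 1300 = 0 → A_y = 3900 − 1901.47 × 0.927184 = 2137 N.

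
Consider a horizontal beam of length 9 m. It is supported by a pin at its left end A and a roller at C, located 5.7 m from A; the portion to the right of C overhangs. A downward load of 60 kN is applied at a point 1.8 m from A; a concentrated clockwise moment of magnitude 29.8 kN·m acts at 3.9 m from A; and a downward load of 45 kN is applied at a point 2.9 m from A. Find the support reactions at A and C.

A_x = 0, A_y = 57.93 kN, C_y = 47.07 kN

Moments about A: C_y·5.7 − 60·1.8 − 29.8 − 45·2.9 = 0 → C_y = 268.3/5.7 = 47.0702 ≈ 47.07 kN.
ΣF_y = 0: A_y + 47.0702 − 60 − 45 = 0 → A_y = 57.93 kN.
ΣF_x = 0: no horizontal applied forces, so A_x = 0.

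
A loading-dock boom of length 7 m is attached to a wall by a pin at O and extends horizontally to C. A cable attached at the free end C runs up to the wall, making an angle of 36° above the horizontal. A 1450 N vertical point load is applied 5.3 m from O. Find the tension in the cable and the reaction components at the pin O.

T = 1868 N, O_x = 1511 N, O_y = 352.1 N

ΣM about O: T·sin36°·7 − 1450·5.3 = 0 → T = 7685/(7·0.587785) = 1867.79 ≈ 1868 N.
ΣF_x = 0: O_x − T·cos36° = 0 → O_x = 1867.79 × 0.809017 = 1511 N.
ΣF_y = 0: O_y + T·sin36° − 1450 = 0 → O_y = 1450 − 1867.79 × 0.587785 = 352.1 N.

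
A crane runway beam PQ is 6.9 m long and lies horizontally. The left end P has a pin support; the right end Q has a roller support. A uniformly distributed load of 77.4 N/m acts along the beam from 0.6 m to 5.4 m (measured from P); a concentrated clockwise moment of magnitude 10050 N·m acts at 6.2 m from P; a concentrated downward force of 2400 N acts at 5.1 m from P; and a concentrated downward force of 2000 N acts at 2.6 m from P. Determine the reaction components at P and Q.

P_x = 0, P_y = 625.9 N, Q_y = 4146 N

Resultant of the distributed load: 77.4 × 4.8 = 371.52 N at 3 m from P.
Moments about P: Q_y·6.9 − (77.4·4.8)·3 − 10050 − 2400·5.1 − 2000·2.6 = 0 → Q_y = 28604.56/6.9 = 4145.59 ≈ 4146 N.
ΣF_y = 0: P_y + 4145.59 − 77.4·4.8 − 2400 − 2000 = 0 → P_y = 625.9 N.
ΣF_x = 0: no horizontal applied forces, so P_x = 0.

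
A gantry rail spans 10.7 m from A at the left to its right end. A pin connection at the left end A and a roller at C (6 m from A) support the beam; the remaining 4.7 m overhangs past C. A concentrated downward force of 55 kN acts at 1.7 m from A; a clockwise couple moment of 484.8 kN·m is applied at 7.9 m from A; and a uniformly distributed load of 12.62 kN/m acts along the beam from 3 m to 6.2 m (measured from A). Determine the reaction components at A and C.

A_x = 0, A_y = -31.96 kN, C_y = 127.3 kN

Resultant of the distributed load: 12.62 × 3.2 = 40.384 kN at 4.6 m from A.
ΣM about A: C_y·6 − 55·1.7 − 484.8 − (12.62·3.2)·4.6 = 0 → C_y = 764.0664/6 = 127.344 ≈ 127.3 kN.
ΣF_y = 0: A_y + 127.344 − 55 − 12.62·3.2 = 0 → A_y = -31.96 kN.
ΣF_x = 0: no horizontal applied forces, so A_x = 0.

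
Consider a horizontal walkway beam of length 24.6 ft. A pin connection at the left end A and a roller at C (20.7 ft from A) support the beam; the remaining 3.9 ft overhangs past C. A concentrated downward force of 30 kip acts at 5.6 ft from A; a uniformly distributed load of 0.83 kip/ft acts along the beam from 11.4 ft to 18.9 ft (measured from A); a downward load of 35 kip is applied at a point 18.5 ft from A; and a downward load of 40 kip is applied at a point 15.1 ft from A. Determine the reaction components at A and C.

A_x = 0, A_y = 38.09 kip, C_y = 73.13 kip

Resultant of the distributed load: 0.83 × 7.5 = 6.225 kip at 15.15 ft from A.
Taking moments about A: C_y·20.7 − 30·5.6 − (0.83·7.5)·15.15 − 35·18.5 − 40·15.1 = 0 → C_y = 1513.80875/20.7 = 73.1309 ≈ 73.13 kip.
ΣF_y = 0: A_y + 73.1309 − 30 − 0.83·7.5 − 35 − 40 = 0 → A_y = 38.09 kip.
ΣF_x = 0: no horizontal applied forces, so A_x = 0.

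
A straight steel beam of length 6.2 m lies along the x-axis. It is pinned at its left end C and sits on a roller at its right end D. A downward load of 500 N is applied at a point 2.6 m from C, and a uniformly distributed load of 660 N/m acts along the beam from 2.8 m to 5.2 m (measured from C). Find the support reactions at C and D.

Resultant of the distributed load: 660 × 2.4 = 1584 N at 4 m from C.
Taking moments about C: D_y·6.2 − 500·2.6 − (660·2.4)·4 = 0 → D_y = 7636/6.2 = 1231.61 ≈ 1232 N.
ΣF_y = 0: C_y + 1231.61 − 500 − 660·2.4 = 0 → C_y = 852.4 N.
ΣF_x = 0: no horizontal applied forces, so C_x = 0.

C_x = 0, C_y = 852.4 N, D_y = 1232 N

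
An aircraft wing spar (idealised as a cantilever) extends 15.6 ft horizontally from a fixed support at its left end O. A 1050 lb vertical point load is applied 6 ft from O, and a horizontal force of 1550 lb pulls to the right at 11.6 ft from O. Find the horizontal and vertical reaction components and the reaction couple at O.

O_x = -1550 lb, O_y = 1050 lb, M_O = 6300 lb·ft

ΣF_x = 0: O_x + 1550 = 0 → O_x = -1550 lb.
ΣF_y = 0: O_y − 1050 = 0 → O_y = 1050 lb.
ΣM about O: M_O − 1050·6 = 0 → M_O = 6300 lb·ft.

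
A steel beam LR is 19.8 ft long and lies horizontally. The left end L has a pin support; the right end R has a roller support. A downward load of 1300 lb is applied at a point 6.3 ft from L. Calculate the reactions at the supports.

Moments about L: R_y·19.8 − 1300·6.3 = 0 → R_y = 8190/19.8 = 413.636 ≈ 413.6 lb.
ΣF_y = 0: L_y + 413.636 − 1300 = 0 → L_y = 886.4 lb.
ΣF_x = 0: no horizontal applied forces, so L_x = 0.

L_x = 0, L_y = 886.4 lb, R_y = 413.6 lb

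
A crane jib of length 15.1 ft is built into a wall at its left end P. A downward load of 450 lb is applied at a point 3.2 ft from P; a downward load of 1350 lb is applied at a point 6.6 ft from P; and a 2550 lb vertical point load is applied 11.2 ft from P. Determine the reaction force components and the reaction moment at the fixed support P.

ΣF_x = 0: P_x = 0.
ΣF_y = 0: P_y − 450 − 1350 − 2550 = 0 → P_y = 4350 lb.
ΣM about P: M_P − 450·3.2 − 1350·6.6 − 2550·11.2 = 0 → M_P = 38910 lb·ft.

P_x = 0, P_y = 4350 lb, M_P = 38910 lb·ft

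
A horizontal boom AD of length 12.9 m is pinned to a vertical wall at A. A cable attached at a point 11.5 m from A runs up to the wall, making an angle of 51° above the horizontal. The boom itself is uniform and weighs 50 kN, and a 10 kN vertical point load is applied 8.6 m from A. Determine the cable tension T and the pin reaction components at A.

ΣM about A: T·sin51°·11.5 − 50·6.45 − 10·8.6 = 0 → T = 408.5/(11.5·0.777146) = 45.7079 ≈ 45.71 kN.
ΣF_x = 0: A_x − T·cos51° = 0 → A_x = 45.7079 × 0.62932 = 28.76 kN.
ΣF_y = 0: A_y + T·sin51° − 50 − 10 = 0 → A_y = 60 − 45.7079 × 0.777146 = 24.48 kN.

T = 45.71 kN, A_x = 28.76 kN, A_y = 24.48 kN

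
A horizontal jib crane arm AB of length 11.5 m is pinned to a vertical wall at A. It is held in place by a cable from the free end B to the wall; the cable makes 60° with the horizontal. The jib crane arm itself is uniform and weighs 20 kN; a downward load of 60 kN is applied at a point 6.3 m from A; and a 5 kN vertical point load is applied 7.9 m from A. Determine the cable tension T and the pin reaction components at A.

ΣM about A: T·sin60°·11.5 − 20·5.75 − 60·6.3 − 5·7.9 = 0 → T = 532.5/(11.5·0.866025) = 53.4677 ≈ 53.47 kN.
ΣF_x = 0: A_x − T·cos60° = 0 → A_x = 53.4677 × 0.5 = 26.73 kN.
ΣF_y = 0: A_y + T·sin60° − 20 − 60 − 5 = 0 → A_y = 85 − 53.4677 × 0.866025 = 38.70 kN.

T = 53.47 kN, A_x = 26.73 kN, A_y = 38.70 kN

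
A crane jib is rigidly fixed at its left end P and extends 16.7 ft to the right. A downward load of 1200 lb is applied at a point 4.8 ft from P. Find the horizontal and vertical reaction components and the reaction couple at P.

ΣF_x = 0: P_x = 0.
ΣF_y = 0: P_y − 1200 = 0 → P_y = 1200 lb.
ΣM about P: M_P − 1200·4.8 = 0 → M_P = 5760 lb·ft.

P_x = 0, P_y = 1200 lb, M_P = 5760 lb·ft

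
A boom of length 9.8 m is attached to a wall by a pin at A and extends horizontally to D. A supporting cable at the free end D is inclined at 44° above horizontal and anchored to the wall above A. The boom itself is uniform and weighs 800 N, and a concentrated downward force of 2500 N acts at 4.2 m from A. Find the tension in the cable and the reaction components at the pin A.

ΣM about A: T·sin44°·9.8 − 800·4.9 − 2500·4.2 = 0 → T = 14420/(9.8·0.694658) = 2118.21 ≈ 2118 N.
ΣF_x = 0: A_x − T·cos44° = 0 → A_x = 2118.21 × 0.71934 = 1524 N.
ΣF_y = 0: A_y + T·sin44° − 800 − 2500 = 0 → A_y = 3300 − 2118.21 × 0.694658 = 1829 N.

T = 2118 N, A_x = 1524 N, A_y = 1829 N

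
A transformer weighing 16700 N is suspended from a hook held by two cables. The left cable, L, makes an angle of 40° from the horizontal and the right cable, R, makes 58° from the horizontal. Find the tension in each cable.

ΣF_x = 0: −T_L·cos40° + T_R·cos58° = 0 → T_R = 1.44559·T_L.
ΣF_y = 0: T_L·sin40° + T_R·sin58° = 16700.
Substitute: T_L·(0.642788 + 1.44559·0.848048) = 16700 → T_L = 8936.61 ≈ 8937 N.
Then T_R = 1.44559 × 8936.61 = 12920 N.

T_L = 8937 N, T_R = 12920 N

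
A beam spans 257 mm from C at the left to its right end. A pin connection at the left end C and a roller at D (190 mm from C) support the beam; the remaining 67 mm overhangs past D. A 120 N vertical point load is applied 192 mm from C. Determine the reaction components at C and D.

C_x = 0, C_y = -1.263 N, D_y = 121.3 N

Taking moments about C: D_y·190 − 120·192 = 0 → D_y = 23040/190 = 121.263 ≈ 121.3 N.
ΣF_y = 0: C_y + 121.263 − 120 = 0 → C_y = -1.263 N.
ΣF_x = 0: no horizontal applied forces, so C_x = 0.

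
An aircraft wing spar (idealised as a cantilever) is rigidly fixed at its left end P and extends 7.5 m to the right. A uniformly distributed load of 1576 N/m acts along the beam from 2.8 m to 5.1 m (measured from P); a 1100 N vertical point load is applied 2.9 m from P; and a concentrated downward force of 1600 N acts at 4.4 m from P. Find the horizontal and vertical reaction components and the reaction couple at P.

P_x = 0, P_y = 6325 N, M_P = 24550 N·m

Resultant of the distributed load: 1576 × 2.3 = 3624.8 N at 3.95 m from P.
ΣF_x = 0: P_x = 0.
ΣF_y = 0: P_y − 1576·2.3 − 1100 − 1600 = 0 → P_y = 6325 N.
ΣM about P: M_P − (1576·2.3)·3.95 − 1100·2.9 − 1600·4.4 = 0 → M_P = 24550 N·m.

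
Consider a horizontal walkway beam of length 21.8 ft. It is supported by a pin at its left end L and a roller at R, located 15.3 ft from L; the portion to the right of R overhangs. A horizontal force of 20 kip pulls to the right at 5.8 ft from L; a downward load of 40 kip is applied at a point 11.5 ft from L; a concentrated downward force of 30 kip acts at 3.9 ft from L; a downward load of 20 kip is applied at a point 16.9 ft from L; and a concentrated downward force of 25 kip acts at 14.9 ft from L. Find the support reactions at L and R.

Taking moments about L: R_y·15.3 − 40·11.5 − 30·3.9 − 20·16.9 − 25·14.9 = 0 → R_y = 1287.5/15.3 = 84.1503 ≈ 84.15 kip.
ΣF_y = 0: L_y + 84.1503 − 40 − 30 − 20 − 25 = 0 → L_y = 30.85 kip.
ΣF_x = 0: L_x + 20 = 0 → L_x = -20.00 kip.

L_x = -20.00 kip, L_y = 30.85 kip, R_y = 84.15 kip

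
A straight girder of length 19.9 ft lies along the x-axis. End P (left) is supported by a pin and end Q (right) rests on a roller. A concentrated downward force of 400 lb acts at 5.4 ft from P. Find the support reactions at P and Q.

P_x = 0, P_y = 291.5 lb, Q_y = 108.5 lb

Moments about P: Q_y·19.9 − 400·5.4 = 0 → Q_y = 2160/19.9 = 108.543 ≈ 108.5 lb.
ΣF_y = 0: P_y + 108.543 − 400 = 0 → P_y = 291.5 lb.
ΣF_x = 0: no horizontal applied forces, so P_x = 0.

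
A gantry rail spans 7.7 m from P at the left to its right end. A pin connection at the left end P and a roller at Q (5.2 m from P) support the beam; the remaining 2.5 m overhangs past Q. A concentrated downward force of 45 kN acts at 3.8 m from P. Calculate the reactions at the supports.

Moments about P: Q_y·5.2 − 45·3.8 = 0 → Q_y = 171/5.2 = 32.8846 ≈ 32.88 kN.
ΣF_y = 0: P_y + 32.8846 − 45 = 0 → P_y = 12.12 kN.
ΣF_x = 0: no horizontal applied forces, so P_x = 0.

P_x = 0, P_y = 12.12 kN, Q_y = 32.88 kN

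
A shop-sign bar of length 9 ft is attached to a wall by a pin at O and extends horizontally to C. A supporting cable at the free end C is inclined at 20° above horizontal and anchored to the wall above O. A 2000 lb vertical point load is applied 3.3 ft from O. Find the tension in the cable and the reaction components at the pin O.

ΣM about O: T·sin20°·9 − 2000·3.3 = 0 → T = 6600/(9·0.34202) = 2144.12 ≈ 2144 lb.
ΣF_x = 0: O_x − T·cos20° = 0 → O_x = 2144.12 × 0.939693 = 2015 lb.
ΣF_y = 0: O_y + T·sin20° − 2000 = 0 → O_y = 2000 − 2144.12 × 0.34202 = 1267 lb.

T = 2144 lb, O_x = 2015 lb, O_y = 1267 lb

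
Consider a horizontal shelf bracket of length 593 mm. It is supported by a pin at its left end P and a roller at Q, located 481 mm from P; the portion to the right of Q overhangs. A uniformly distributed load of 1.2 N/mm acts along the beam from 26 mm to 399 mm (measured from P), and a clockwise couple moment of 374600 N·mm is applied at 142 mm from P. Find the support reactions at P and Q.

Resultant of the distributed load: 1.2 × 373 = 447.6 N at 212.5 mm from P.
ΣM about P: Q_y·481 − (1.2·373)·212.5 − 374600 = 0 → Q_y = 469715/481 = 976.538 ≈ 976.5 N.
ΣF_y = 0: P_y + 976.538 − 1.2·373 = 0 → P_y = -528.9 N.
ΣF_x = 0: no horizontal applied forces, so P_x = 0.

P_x = 0, P_y = -528.9 N, Q_y = 976.5 N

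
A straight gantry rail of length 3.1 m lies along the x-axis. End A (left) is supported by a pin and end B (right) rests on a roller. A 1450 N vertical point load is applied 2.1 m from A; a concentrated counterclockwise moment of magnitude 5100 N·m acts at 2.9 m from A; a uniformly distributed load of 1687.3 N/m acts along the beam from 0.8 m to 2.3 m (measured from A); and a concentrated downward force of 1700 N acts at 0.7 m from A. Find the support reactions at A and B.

Resultant of the distributed load: 1687.3 × 1.5 = 2530.95 N at 1.55 m from A.
ΣM about A: B_y·3.1 − 1450·2.1 + 5100 − (1687.3·1.5)·1.55 − 1700·0.7 = 0 → B_y = 3057.9725/3.1 = 986.443 ≈ 986.4 N.
ΣF_y = 0: A_y + 986.443 − 1450 − 1687.3·1.5 − 1700 = 0 → A_y = 4695 N.
ΣF_x = 0: no horizontal applied forces, so A_x = 0.

A_x = 0, A_y = 4695 N, B_y = 986.4 N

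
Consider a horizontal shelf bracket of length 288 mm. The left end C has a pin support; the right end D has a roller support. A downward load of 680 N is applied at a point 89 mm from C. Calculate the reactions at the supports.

Moments about C: D_y·288 − 680·89 = 0 → D_y = 60520/288 = 210.139 ≈ 210.1 N.
ΣF_y = 0: C_y + 210.139 − 680 = 0 → C_y = 469.9 N.
ΣF_x = 0: no horizontal applied forces, so C_x = 0.

C_x = 0, C_y = 469.9 N, D_y = 210.1 N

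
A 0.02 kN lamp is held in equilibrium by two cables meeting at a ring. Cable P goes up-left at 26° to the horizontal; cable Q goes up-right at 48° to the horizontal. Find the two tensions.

T_P = 0.01392 kN, T_Q = 0.01870 kN

ΣF_x = 0: −T_P·cos26° + T_Q·cos48° = 0 → T_Q = 1.34323·T_P.
ΣF_y = 0: T_P·sin26° + T_Q·sin48° = 0.02.
Substitute: T_P·(0.438371 + 1.34323·0.743145) = 0.02 → T_P = 0.0139219 ≈ 0.01392 kN.
Then T_Q = 1.34323 × 0.0139219 = 0.01870 kN.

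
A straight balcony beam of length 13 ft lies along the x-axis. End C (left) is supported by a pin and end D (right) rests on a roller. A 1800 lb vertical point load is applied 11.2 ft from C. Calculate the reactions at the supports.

ΣM about C: D_y·13 − 1800·11.2 = 0 → D_y = 20160/13 = 1550.77 ≈ 1551 lb.
ΣF_y = 0: C_y + 1550.77 − 1800 = 0 → C_y = 249.2 lb.
ΣF_x = 0: no horizontal applied forces, so C_x = 0.

C_x = 0, C_y = 249.2 lb, D_y = 1551 lb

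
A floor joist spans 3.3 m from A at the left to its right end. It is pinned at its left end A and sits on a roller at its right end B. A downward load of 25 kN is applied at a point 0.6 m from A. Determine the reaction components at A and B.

Moments about A: B_y·3.3 − 25·0.6 = 0 → B_y = 15/3.3 = 4.54545 ≈ 4.545 kN.
ΣF_y = 0: A_y + 4.54545 − 25 = 0 → A_y = 20.45 kN.
ΣF_x = 0: no horizontal applied forces, so A_x = 0.

A_x = 0, A_y = 20.45 kN, B_y = 4.545 kN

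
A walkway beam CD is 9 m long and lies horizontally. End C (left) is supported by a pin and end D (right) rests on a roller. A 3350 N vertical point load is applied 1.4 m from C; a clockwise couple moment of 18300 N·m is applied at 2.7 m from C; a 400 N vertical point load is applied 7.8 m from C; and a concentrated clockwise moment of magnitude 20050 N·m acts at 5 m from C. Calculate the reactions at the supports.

Taking moments about C: D_y·9 − 3350·1.4 − 18300 − 400·7.8 − 20050 = 0 → D_y = 46160/9 = 5128.89 ≈ 5129 N.
ΣF_y = 0: C_y + 5128.89 − 3350 − 400 = 0 → C_y = -1379 N.
ΣF_x = 0: no horizontal applied forces, so C_x = 0.

C_x = 0, C_y = -1379 N, D_y = 5129 N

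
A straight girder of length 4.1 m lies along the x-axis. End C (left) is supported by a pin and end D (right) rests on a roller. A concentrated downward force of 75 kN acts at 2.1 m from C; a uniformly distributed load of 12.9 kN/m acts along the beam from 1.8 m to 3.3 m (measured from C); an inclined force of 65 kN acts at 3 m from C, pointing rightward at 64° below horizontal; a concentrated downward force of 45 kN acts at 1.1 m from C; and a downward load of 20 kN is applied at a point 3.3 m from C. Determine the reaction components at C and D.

Resultant of the distributed load: 12.9 × 1.5 = 19.35 kN at 2.55 m from C.
Moments about C: D_y·4.1 − 75·2.1 − (12.9·1.5)·2.55 − 65·sin64°·3 − 45·1.1 − 20·3.3 = 0 → D_y = 497.607/4.1 = 121.368 ≈ 121.4 kN.
ΣF_y = 0: C_y + 121.368 − 75 − 12.9·1.5 − 65·sin64° − 45 − 20 = 0 → C_y = 96.40 kN.
ΣF_x = 0: C_x + 65·cos64° = 0 → C_x = -28.49 kN.

C_x = -28.49 kN, C_y = 96.40 kN, D_y = 121.4 kN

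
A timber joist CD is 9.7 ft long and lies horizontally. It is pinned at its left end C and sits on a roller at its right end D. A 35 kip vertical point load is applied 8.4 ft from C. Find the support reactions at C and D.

Moments about C: D_y·9.7 − 35·8.4 = 0 → D_y = 294/9.7 = 30.3093 ≈ 30.31 kip.
ΣF_y = 0: C_y + 30.3093 − 35 = 0 → C_y = 4.691 kip.
ΣF_x = 0: no horizontal applied forces, so C_x = 0.

C_x = 0, C_y = 4.691 kip, D_y = 30.31 kip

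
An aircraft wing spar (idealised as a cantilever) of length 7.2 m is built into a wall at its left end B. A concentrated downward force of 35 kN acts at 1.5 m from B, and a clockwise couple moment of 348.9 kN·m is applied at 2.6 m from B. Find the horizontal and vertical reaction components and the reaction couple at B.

B_x = 0, B_y = 35.00 kN, M_B = 401.4 kN·m

ΣF_x = 0: B_x = 0.
ΣF_y = 0: B_y − 35 = 0 → B_y = 35.00 kN.
ΣM about B: M_B − 35·1.5 − 348.9 = 0 → M_B = 401.4 kN·m.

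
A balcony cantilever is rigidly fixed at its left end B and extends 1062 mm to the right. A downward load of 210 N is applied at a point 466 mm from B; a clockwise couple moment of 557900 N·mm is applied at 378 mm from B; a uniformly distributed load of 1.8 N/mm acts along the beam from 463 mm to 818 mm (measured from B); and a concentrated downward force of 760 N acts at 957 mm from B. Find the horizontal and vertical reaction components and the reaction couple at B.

B_x = 0, B_y = 1609 N, M_B = 1792000 N·mm

Resultant of the distributed load: 1.8 × 355 = 639 N at 640.5 mm from B.
ΣF_x = 0: B_x = 0.
ΣF_y = 0: B_y − 210 − 1.8·355 − 760 = 0 → B_y = 1609 N.
ΣM about B: M_B − 210·466 − 557900 − (1.8·355)·640.5 − 760·957 = 0 → M_B = 1792000 N·mm.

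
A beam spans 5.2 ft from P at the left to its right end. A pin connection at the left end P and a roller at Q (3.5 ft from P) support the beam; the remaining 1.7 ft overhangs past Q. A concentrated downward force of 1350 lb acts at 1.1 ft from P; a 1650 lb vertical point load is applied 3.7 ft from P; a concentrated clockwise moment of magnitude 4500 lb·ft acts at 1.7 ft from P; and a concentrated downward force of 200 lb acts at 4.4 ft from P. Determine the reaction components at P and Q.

P_x = 0, P_y = -505.7 lb, Q_y = 3706 lb

Moments about P: Q_y·3.5 − 1350·1.1 − 1650·3.7 − 4500 − 200·4.4 = 0 → Q_y = 12970/3.5 = 3705.71 ≈ 3706 lb.
ΣF_y = 0: P_y + 3705.71 − 1350 − 1650 − 200 = 0 → P_y = -505.7 lb.
ΣF_x = 0: no horizontal applied forces, so P_x = 0.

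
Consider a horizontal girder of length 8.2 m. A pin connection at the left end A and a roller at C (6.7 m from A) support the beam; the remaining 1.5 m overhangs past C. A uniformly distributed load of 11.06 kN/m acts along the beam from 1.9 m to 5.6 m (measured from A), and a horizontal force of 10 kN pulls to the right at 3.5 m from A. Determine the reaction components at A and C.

A_x = -10.00 kN, A_y = 18.02 kN, C_y = 22.90 kN

Resultant of the distributed load: 11.06 × 3.7 = 40.922 kN at 3.75 m from A.
ΣM about A: C_y·6.7 − (11.06·3.7)·3.75 = 0 → C_y = 153.4575/6.7 = 22.9041 ≈ 22.90 kN.
ΣF_y = 0: A_y + 22.9041 − 11.06·3.7 = 0 → A_y = 18.02 kN.
ΣF_x = 0: A_x + 10 = 0 → A_x = -10.00 kN.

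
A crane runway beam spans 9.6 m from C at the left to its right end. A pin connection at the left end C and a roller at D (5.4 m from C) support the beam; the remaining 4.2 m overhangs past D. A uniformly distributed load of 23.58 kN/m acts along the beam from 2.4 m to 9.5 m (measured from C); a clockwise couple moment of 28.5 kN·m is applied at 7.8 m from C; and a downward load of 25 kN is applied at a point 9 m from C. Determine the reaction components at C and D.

Resultant of the distributed load: 23.58 × 7.1 = 167.418 kN at 5.95 m from C.
Moments about C: D_y·5.4 − (23.58·7.1)·5.95 − 28.5 − 25·9 = 0 → D_y = 1249.6371/5.4 = 231.414 ≈ 231.4 kN.
ΣF_y = 0: C_y + 231.414 − 23.58·7.1 − 25 = 0 → C_y = -39.00 kN.
ΣF_x = 0: no horizontal applied forces, so C_x = 0.

C_x = 0, C_y = -39.00 kN, D_y = 231.4 kN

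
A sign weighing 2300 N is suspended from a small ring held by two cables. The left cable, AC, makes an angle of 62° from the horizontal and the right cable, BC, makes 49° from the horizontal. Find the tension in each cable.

T_AC = 1616 N, T_BC = 1157 N

ΣF_x = 0: −T_AC·cos62° + T_BC·cos49° = 0 → T_BC = 0.715593·T_AC.
ΣF_y = 0: T_AC·sin62° + T_BC·sin49° = 2300.
Substitute: T_AC·(0.882948 + 0.715593·0.75471) = 2300 → T_AC = 1616.29 ≈ 1616 N.
Then T_BC = 0.715593 × 1616.29 = 1157 N.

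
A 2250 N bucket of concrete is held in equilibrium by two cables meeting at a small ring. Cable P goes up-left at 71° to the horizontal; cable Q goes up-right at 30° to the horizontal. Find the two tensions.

ΣF_x = 0: −T_P·cos71° + T_Q·cos30° = 0 → T_Q = 0.375934·T_P.
ΣF_y = 0: T_P·sin71° + T_Q·sin30° = 2250.
Substitute: T_P·(0.945519 + 0.375934·0.5) = 2250 → T_P = 1985.03 ≈ 1985 N.
Then T_Q = 0.375934 × 1985.03 = 746.2 N.

T_P = 1985 N, T_Q = 746.2 N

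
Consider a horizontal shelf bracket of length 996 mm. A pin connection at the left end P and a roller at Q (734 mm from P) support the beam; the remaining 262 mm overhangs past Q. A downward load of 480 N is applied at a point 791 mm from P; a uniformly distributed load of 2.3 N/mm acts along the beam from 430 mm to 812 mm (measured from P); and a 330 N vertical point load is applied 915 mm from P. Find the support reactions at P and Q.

P_x = 0, P_y = 16.61 N, Q_y = 1672 N

Resultant of the distributed load: 2.3 × 382 = 878.6 N at 621 mm from P.
Taking moments about P: Q_y·734 − 480·791 − (2.3·382)·621 − 330·915 = 0 → Q_y = 1227240.6/734 = 1671.99 ≈ 1672 N.
ΣF_y = 0: P_y + 1671.99 − 480 − 2.3·382 − 330 = 0 → P_y = 16.61 N.
ΣF_x = 0: no horizontal applied forces, so P_x = 0.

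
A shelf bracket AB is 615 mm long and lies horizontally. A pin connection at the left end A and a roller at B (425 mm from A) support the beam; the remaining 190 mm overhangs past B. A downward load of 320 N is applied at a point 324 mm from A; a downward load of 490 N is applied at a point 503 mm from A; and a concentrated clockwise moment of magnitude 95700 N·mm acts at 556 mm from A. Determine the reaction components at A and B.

A_x = 0, A_y = -239.1 N, B_y = 1049 N

ΣM about A: B_y·425 − 320·324 − 490·503 − 95700 = 0 → B_y = 445850/425 = 1049.06 ≈ 1049 N.
ΣF_y = 0: A_y + 1049.06 − 320 − 490 = 0 → A_y = -239.1 N.
ΣF_x = 0: no horizontal applied forces, so A_x = 0.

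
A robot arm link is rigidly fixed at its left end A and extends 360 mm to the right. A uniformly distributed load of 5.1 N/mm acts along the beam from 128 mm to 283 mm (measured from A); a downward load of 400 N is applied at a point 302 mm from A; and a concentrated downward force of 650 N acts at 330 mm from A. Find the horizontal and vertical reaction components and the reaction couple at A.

Resultant of the distributed load: 5.1 × 155 = 790.5 N at 205.5 mm from A.
ΣF_x = 0: A_x = 0.
ΣF_y = 0: A_y − 5.1·155 − 400 − 650 = 0 → A_y = 1840 N.
ΣM about A: M_A − (5.1·155)·205.5 − 400·302 − 650·330 = 0 → M_A = 497700 N·mm.

A_x = 0, A_y = 1840 N, M_A = 497700 N·mm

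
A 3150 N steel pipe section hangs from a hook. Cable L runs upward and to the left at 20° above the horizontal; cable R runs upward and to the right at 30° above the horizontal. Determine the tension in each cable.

ΣF_x = 0: −T_L·cos20° + T_R·cos30° = 0 → T_R = 1.08506·T_L.
ΣF_y = 0: T_L·sin20° + T_R·sin30° = 3150.
Substitute: T_L·(0.34202 + 1.08506·0.5) = 3150 → T_L = 3561.13 ≈ 3561 N.
Then T_R = 1.08506 × 3561.13 = 3864 N.

T_L = 3561 N, T_R = 3864 N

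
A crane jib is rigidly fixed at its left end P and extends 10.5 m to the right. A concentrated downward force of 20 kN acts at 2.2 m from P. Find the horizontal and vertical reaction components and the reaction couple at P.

P_x = 0, P_y = 20.00 kN, M_P = 44.00 kN·m

ΣF_x = 0: P_x = 0.
ΣF_y = 0: P_y − 20 = 0 → P_y = 20.00 kN.
ΣM about P: M_P − 20·2.2 = 0 → M_P = 44.00 kN·m.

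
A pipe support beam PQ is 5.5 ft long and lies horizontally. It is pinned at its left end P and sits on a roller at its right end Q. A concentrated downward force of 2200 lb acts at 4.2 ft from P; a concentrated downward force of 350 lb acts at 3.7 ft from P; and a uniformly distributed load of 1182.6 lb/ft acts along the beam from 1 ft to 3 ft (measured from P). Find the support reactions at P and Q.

P_x = 0, P_y = 2140 lb, Q_y = 2776 lb

Resultant of the distributed load: 1182.6 × 2 = 2365.2 lb at 2 ft from P.
Moments about P: Q_y·5.5 − 2200·4.2 − 350·3.7 − (1182.6·2)·2 = 0 → Q_y = 15265.4/5.5 = 2775.53 ≈ 2776 lb.
ΣF_y = 0: P_y + 2775.53 − 2200 − 350 − 1182.6·2 = 0 → P_y = 2140 lb.
ΣF_x = 0: no horizontal applied forces, so P_x = 0.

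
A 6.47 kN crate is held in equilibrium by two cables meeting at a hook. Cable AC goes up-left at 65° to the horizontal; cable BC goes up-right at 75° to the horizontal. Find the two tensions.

ΣF_x = 0: −T_AC·cos65° + T_BC·cos75° = 0 → T_BC = 1.63287·T_AC.
ΣF_y = 0: T_AC·sin65° + T_BC·sin75° = 6.47.
Substitute: T_AC·(0.906308 + 1.63287·0.965926) = 6.47 → T_AC = 2.60515 ≈ 2.605 kN.
Then T_BC = 1.63287 × 2.60515 = 4.254 kN.

T_AC = 2.605 kN, T_BC = 4.254 kN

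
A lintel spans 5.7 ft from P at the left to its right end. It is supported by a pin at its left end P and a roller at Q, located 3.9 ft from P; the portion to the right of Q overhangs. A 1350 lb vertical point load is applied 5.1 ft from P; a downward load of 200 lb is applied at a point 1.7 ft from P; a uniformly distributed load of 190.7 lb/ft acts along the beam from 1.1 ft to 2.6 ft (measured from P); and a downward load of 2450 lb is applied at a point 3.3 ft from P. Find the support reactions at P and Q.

Resultant of the distributed load: 190.7 × 1.5 = 286.05 lb at 1.85 ft from P.
Taking moments about P: Q_y·3.9 − 1350·5.1 − 200·1.7 − (190.7·1.5)·1.85 − 2450·3.3 = 0 → Q_y = 15839.1925/3.9 = 4061.33 ≈ 4061 lb.
ΣF_y = 0: P_y + 4061.33 − 1350 − 200 − 190.7·1.5 − 2450 = 0 → P_y = 224.7 lb.
ΣF_x = 0: no horizontal applied forces, so P_x = 0.

P_x = 0, P_y = 224.7 lb, Q_y = 4061 lb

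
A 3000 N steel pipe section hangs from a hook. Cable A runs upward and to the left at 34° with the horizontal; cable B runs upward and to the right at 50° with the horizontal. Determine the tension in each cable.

T_A = 1939 N, T_B = 2501 N

ΣF_x = 0: −T_A·cos34° + T_B·cos50° = 0 → T_B = 1.28975·T_A.
ΣF_y = 0: T_A·sin34° + T_B·sin50° = 3000.
Substitute: T_A·(0.559193 + 1.28975·0.766044) = 3000 → T_A = 1938.99 ≈ 1939 N.
Then T_B = 1.28975 × 1938.99 = 2501 N.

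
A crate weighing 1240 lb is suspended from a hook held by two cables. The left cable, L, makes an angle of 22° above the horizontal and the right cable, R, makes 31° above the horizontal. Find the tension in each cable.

T_L = 1331 lb, T_R = 1440 lb

ΣF_x = 0: −T_L·cos22° + T_R·cos31° = 0 → T_R = 1.08168·T_L.
ΣF_y = 0: T_L·sin22° + T_R·sin31° = 1240.
Substitute: T_L·(0.374607 + 1.08168·0.515038) = 1240 → T_L = 1330.88 ≈ 1331 lb.
Then T_R = 1.08168 × 1330.88 = 1440 lb.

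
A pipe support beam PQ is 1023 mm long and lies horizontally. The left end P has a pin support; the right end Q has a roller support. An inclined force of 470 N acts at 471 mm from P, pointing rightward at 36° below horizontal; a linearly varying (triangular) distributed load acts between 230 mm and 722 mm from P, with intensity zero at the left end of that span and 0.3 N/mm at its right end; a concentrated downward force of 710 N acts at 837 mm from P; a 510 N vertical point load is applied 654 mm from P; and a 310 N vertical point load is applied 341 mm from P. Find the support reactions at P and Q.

P_x = -380.2 N, P_y = 702.3 N, Q_y = 1178 N

Resultant of the triangular load: ½ × 0.3 × 492 = 73.8 N, acting at 558 mm from P (one-third of the span from the peak).
ΣM about P: Q_y·1023 − 470·sin36°·471 − (½·0.3·492)·558 − 710·837 − 510·654 − 310·341 = 0 → Q_y = 1204820/1023 = 1177.73 ≈ 1178 N.
ΣF_y = 0: P_y + 1177.73 − 470·sin36° − ½·0.3·492 − 710 − 510 − 310 = 0 → P_y = 702.3 N.
ΣF_x = 0: P_x + 470·cos36° = 0 → P_x = -380.2 N.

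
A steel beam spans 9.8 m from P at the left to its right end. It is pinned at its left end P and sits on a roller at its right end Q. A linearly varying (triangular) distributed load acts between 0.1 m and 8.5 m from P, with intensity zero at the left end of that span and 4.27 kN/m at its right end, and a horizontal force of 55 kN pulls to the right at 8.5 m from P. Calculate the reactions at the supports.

Resultant of the triangular load: ½ × 4.27 × 8.4 = 17.934 kN, acting at 5.7 m from P (one-third of the span from the peak).
ΣM about P: Q_y·9.8 − (½·4.27·8.4)·5.7 = 0 → Q_y = 102.2238/9.8 = 10.431 ≈ 10.43 kN.
ΣF_y = 0: P_y + 10.431 − ½·4.27·8.4 = 0 → P_y = 7.503 kN.
ΣF_x = 0: P_x + 55 = 0 → P_x = -55.00 kN.

P_x = -55.00 kN, P_y = 7.503 kN, Q_y = 10.43 kN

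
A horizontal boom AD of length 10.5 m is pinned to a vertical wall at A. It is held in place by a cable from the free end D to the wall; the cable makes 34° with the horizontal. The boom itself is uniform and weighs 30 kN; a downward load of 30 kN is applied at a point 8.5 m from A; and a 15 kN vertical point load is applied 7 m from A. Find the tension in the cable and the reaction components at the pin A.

T = 88.14 kN, A_x = 73.07 kN, A_y = 25.71 kN

ΣM about A: T·sin34°·10.5 − 30·5.25 − 30·8.5 − 15·7 = 0 → T = 517.5/(10.5·0.559193) = 88.1372 ≈ 88.14 kN.
ΣF_x = 0: A_x − T·cos34° = 0 → A_x = 88.1372 × 0.829038 = 73.07 kN.
ΣF_y = 0: A_y + T·sin34° − 30 − 30 − 15 = 0 → A_y = 75 − 88.1372 × 0.559193 = 25.71 kN.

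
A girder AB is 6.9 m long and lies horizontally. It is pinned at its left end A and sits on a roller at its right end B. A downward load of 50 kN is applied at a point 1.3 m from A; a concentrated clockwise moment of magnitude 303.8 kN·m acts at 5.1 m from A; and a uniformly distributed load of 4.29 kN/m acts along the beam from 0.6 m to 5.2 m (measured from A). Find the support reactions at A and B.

Resultant of the distributed load: 4.29 × 4.6 = 19.734 kN at 2.9 m from A.
Moments about A: B_y·6.9 − 50·1.3 − 303.8 − (4.29·4.6)·2.9 = 0 → B_y = 426.0286/6.9 = 61.7433 ≈ 61.74 kN.
ΣF_y = 0: A_y + 61.7433 − 50 − 4.29·4.6 = 0 → A_y = 7.991 kN.
ΣF_x = 0: no horizontal applied forces, so A_x = 0.

A_x = 0, A_y = 7.991 kN, B_y = 61.74 kN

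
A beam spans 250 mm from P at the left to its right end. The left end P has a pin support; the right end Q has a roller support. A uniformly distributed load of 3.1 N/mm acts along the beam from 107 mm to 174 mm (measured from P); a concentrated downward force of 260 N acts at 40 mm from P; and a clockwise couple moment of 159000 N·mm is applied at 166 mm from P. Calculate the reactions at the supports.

Resultant of the distributed load: 3.1 × 67 = 207.7 N at 140.5 mm from P.
Moments about P: Q_y·250 − (3.1·67)·140.5 − 260·40 − 159000 = 0 → Q_y = 198581.85/250 = 794.327 ≈ 794.3 N.
ΣF_y = 0: P_y + 794.327 − 3.1·67 − 260 = 0 → P_y = -326.6 N.
ΣF_x = 0: no horizontal applied forces, so P_x = 0.

P_x = 0, P_y = -326.6 N, Q_y = 794.3 N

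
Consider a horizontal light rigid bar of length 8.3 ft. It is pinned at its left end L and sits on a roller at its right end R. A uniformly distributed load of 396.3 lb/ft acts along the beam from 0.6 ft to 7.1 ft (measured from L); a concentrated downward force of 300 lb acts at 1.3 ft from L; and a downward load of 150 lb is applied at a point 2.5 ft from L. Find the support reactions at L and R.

Resultant of the distributed load: 396.3 × 6.5 = 2575.95 lb at 3.85 ft from L.
Taking moments about L: R_y·8.3 − (396.3·6.5)·3.85 − 300·1.3 − 150·2.5 = 0 → R_y = 10682.4075/8.3 = 1287.04 ≈ 1287 lb.
ΣF_y = 0: L_y + 1287.04 − 396.3·6.5 − 300 − 150 = 0 → L_y = 1739 lb.
ΣF_x = 0: no horizontal applied forces, so L_x = 0.

L_x = 0, L_y = 1739 lb, R_y = 1287 lb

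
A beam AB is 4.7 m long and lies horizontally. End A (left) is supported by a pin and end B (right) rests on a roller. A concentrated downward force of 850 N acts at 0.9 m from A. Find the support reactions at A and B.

ΣM about A: B_y·4.7 − 850·0.9 = 0 → B_y = 765/4.7 = 162.766 ≈ 162.8 N.
ΣF_y = 0: A_y + 162.766 − 850 = 0 → A_y = 687.2 N.
ΣF_x = 0: no horizontal applied forces, so A_x = 0.

A_x = 0, A_y = 687.2 N, B_y = 162.8 N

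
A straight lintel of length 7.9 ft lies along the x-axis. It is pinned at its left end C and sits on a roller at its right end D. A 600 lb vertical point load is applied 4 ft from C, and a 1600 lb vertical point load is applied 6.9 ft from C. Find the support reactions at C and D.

Taking moments about C: D_y·7.9 − 600·4 − 1600·6.9 = 0 → D_y = 13440/7.9 = 1701.27 ≈ 1701 lb.
ΣF_y = 0: C_y + 1701.27 − 600 − 1600 = 0 → C_y = 498.7 lb.
ΣF_x = 0: no horizontal applied forces, so C_x = 0.

C_x = 0, C_y = 498.7 lb, D_y = 1701 lb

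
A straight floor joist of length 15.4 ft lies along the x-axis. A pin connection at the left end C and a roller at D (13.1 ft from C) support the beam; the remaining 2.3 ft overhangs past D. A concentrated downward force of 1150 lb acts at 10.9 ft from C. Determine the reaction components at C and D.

Moments about C: D_y·13.1 − 1150·10.9 = 0 → D_y = 12535/13.1 = 956.87 ≈ 956.9 lb.
ΣF_y = 0: C_y + 956.87 − 1150 = 0 → C_y = 193.1 lb.
ΣF_x = 0: no horizontal applied forces, so C_x = 0.

C_x = 0, C_y = 193.1 lb, D_y = 956.9 lb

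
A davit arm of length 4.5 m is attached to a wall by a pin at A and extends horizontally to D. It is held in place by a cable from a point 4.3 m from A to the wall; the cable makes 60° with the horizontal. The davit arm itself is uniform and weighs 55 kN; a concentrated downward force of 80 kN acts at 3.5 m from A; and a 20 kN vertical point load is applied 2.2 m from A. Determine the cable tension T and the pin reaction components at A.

ΣM about A: T·sin60°·4.3 − 55·2.25 − 80·3.5 − 20·2.2 = 0 → T = 447.75/(4.3·0.866025) = 120.237 ≈ 120.2 kN.
ΣF_x = 0: A_x − T·cos60° = 0 → A_x = 120.237 × 0.5 = 60.12 kN.
ΣF_y = 0: A_y + T·sin60° − 55 − 80 − 20 = 0 → A_y = 155 − 120.237 × 0.866025 = 50.87 kN.

T = 120.2 kN, A_x = 60.12 kN, A_y = 50.87 kN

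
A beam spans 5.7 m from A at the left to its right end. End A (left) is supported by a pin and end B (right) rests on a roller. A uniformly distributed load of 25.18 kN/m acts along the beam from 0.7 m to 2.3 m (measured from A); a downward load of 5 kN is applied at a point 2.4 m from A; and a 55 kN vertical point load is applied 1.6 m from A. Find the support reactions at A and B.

Resultant of the distributed load: 25.18 × 1.6 = 40.288 kN at 1.5 m from A.
ΣM about A: B_y·5.7 − (25.18·1.6)·1.5 − 5·2.4 − 55·1.6 = 0 → B_y = 160.432/5.7 = 28.146 ≈ 28.15 kN.
ΣF_y = 0: A_y + 28.146 − 25.18·1.6 − 5 − 55 = 0 → A_y = 72.14 kN.
ΣF_x = 0: no horizontal applied forces, so A_x = 0.

A_x = 0, A_y = 72.14 kN, B_y = 28.15 kN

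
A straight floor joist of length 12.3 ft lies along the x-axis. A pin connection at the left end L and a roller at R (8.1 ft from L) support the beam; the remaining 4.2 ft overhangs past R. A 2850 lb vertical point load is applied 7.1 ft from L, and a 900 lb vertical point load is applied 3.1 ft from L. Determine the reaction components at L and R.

L_x = 0, L_y = 907.4 lb, R_y = 2843 lb

Moments about L: R_y·8.1 − 2850·7.1 − 900·3.1 = 0 → R_y = 23025/8.1 = 2842.59 ≈ 2843 lb.
ΣF_y = 0: L_y + 2842.59 − 2850 − 900 = 0 → L_y = 907.4 lb.
ΣF_x = 0: no horizontal applied forces, so L_x = 0.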